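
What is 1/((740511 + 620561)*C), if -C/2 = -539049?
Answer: 1/1467369001056 ≈ 6.8149e-13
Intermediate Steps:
C = 1078098 (C = -2*(-539049) = 1078098)
1/((740511 + 620561)*C) = 1/((740511 + 620561)*1078098) = (1/1078098)/1361072 = (1/1361072)*(1/1078098) = 1/1467369001056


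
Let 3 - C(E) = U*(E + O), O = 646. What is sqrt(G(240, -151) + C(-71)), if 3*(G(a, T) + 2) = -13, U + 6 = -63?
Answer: sqrt(357045)/3 ≈ 199.18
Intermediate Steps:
U = -69 (U = -6 - 63 = -69)
G(a, T) = -19/3 (G(a, T) = -2 + (1/3)*(-13) = -2 - 13/3 = -19/3)
C(E) = 44577 + 69*E (C(E) = 3 - (-69)*(E + 646) = 3 - (-69)*(646 + E) = 3 - (-44574 - 69*E) = 3 + (44574 + 69*E) = 44577 + 69*E)
sqrt(G(240, -151) + C(-71)) = sqrt(-19/3 + (44577 + 69*(-71))) = sqrt(-19/3 + (44577 - 4899)) = sqrt(-19/3 + 39678) = sqrt(119015/3) = sqrt(357045)/3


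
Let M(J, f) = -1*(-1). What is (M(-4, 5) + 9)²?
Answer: 100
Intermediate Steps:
M(J, f) = 1
(M(-4, 5) + 9)² = (1 + 9)² = 10² = 100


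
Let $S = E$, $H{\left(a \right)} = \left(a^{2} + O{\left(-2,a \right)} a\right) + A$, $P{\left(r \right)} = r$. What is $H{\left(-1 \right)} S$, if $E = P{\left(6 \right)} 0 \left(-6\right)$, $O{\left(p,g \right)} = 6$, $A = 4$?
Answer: $0$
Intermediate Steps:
$H{\left(a \right)} = 4 + a^{2} + 6 a$ ($H{\left(a \right)} = \left(a^{2} + 6 a\right) + 4 = 4 + a^{2} + 6 a$)
$E = 0$ ($E = 6 \cdot 0 \left(-6\right) = 0 \left(-6\right) = 0$)
$S = 0$
$H{\left(-1 \right)} S = \left(4 + \left(-1\right)^{2} + 6 \left(-1\right)\right) 0 = \left(4 + 1 - 6\right) 0 = \left(-1\right) 0 = 0$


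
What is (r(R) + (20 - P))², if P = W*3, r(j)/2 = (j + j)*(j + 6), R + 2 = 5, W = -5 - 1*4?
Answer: 24025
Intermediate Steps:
W = -9 (W = -5 - 4 = -9)
R = 3 (R = -2 + 5 = 3)
r(j) = 4*j*(6 + j) (r(j) = 2*((j + j)*(j + 6)) = 2*((2*j)*(6 + j)) = 2*(2*j*(6 + j)) = 4*j*(6 + j))
P = -27 (P = -9*3 = -27)
(r(R) + (20 - P))² = (4*3*(6 + 3) + (20 - 1*(-27)))² = (4*3*9 + (20 + 27))² = (108 + 47)² = 155² = 24025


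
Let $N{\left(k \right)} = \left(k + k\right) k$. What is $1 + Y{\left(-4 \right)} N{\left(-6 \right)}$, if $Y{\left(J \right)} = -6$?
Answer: $-431$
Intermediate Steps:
$N{\left(k \right)} = 2 k^{2}$ ($N{\left(k \right)} = 2 k k = 2 k^{2}$)
$1 + Y{\left(-4 \right)} N{\left(-6 \right)} = 1 - 6 \cdot 2 \left(-6\right)^{2} = 1 - 6 \cdot 2 \cdot 36 = 1 - 432 = -431$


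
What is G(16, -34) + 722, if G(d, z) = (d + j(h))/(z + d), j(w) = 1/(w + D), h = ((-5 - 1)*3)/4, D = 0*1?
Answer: 58411/81 ≈ 721.12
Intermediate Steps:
D = 0
h = -9/2 (h = -6*3*(¼) = -18*¼ = -9/2 ≈ -4.5000)
j(w) = 1/w (j(w) = 1/(w + 0) = 1/w)
G(d, z) = (-2/9 + d)/(d + z) (G(d, z) = (d + 1/(-9/2))/(z + d) = (d - 2/9)/(d + z) = (-2/9 + d)/(d + z))
G(16, -34) + 722 = (-2/9 + 16)/(16 - 34) + 722 = (142/9)/(-18) + 722 = -1/18*142/9 + 722 = -71/81 + 722 = 58411/81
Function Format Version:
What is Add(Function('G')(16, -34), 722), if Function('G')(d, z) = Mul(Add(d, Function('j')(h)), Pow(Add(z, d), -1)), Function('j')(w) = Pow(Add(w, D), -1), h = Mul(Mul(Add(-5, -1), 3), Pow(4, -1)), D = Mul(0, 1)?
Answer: Rational(58411, 81) ≈ 721.12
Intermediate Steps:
D = 0
h = Rational(-9, 2) (h = Mul(Mul(-6, 3), Rational(1, 4)) = Mul(-18, Rational(1, 4)) = Rational(-9, 2) ≈ -4.5000)
Function('j')(w) = Pow(w, -1) (Function('j')(w) = Pow(Add(w, 0), -1) = Pow(w, -1))
Function('G')(d, z) = Mul(Pow(Add(d, z), -1), Add(Rational(-2, 9), d)) (Function('G')(d, z) = Mul(Add(d, Pow(Rational(-9, 2), -1)), Pow(Add(z, d), -1)) = Mul(Add(d, Rational(-2, 9)), Pow(Add(d, z), -1)) = Mul(Add(Rational(-2, 9), d), Pow(Add(d, z), -1)) = Mul(Pow(Add(d, z), -1), Add(Rational(-2, 9), d)))
Add(Function('G')(16, -34), 722) = Add(Mul(Pow(Add(16, -34), -1), Add(Rational(-2, 9), 16)), 722) = Add(Mul(Pow(-18, -1), Rational(142, 9)), 722) = Add(Mul(Rational(-1, 18), Rational(142, 9)), 722) = Add(Rational(-71, 81), 722) = Rational(58411, 81)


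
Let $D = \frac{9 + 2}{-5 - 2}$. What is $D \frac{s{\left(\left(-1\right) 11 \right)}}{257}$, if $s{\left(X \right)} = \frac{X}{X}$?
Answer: $- \frac{11}{1799} \approx -0.0061145$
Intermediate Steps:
$D = - \frac{11}{7}$ ($D = \frac{11}{-7} = 11 \left(- \frac{1}{7}\right) = - \frac{11}{7} \approx -1.5714$)
$s{\left(X \right)} = 1$
$D \frac{s{\left(\left(-1\right) 11 \right)}}{257} = - \frac{11 \cdot 1 \cdot \frac{1}{257}}{7} = \left(- \frac{11}{7}\right) \frac{1}{257} = - \frac{11}{1799}$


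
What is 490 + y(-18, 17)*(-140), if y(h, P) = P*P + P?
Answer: -42350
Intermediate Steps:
y(h, P) = P + P² (y(h, P) = P² + P = P + P²)
490 + y(-18, 17)*(-140) = 490 + (17*(1 + 17))*(-140) = 490 + (17*18)*(-140) = 490 + 306*(-140) = 490 - 42840 = -42350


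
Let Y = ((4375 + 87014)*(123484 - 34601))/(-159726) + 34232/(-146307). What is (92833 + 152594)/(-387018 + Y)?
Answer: -273113875604934/487270606990277 ≈ -0.56050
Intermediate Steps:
Y = -56592703137521/1112811042 (Y = (91389*88883)*(-1/159726) + 34232*(-1/146307) = 8122928487*(-1/159726) - 34232/146307 = -2707642829/53242 - 34232/146307 = -56592703137521/1112811042 ≈ -50856.)
(92833 + 152594)/(-387018 + Y) = (92833 + 152594)/(-387018 - 56592703137521/1112811042) = 245427/(-487270606990277/1112811042) = 245427*(-1112811042/487270606990277) = -273113875604934/487270606990277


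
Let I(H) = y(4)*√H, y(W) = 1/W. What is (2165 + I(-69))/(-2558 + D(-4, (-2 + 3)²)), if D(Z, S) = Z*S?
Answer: -2165/2562 - I*√69/10248 ≈ -0.84504 - 0.00081056*I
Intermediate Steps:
D(Z, S) = S*Z
I(H) = √H/4
(2165 + I(-69))/(-2558 + D(-4, (-2 + 3)²)) = (2165 + √(-69)/4)/(-2558 + (-2 + 3)²*(-4)) = (2165 + (I*√69)/4)/(-2558 + 1²*(-4)) = (2165 + I*√69/4)/(-2558 + 1*(-4)) = (2165 + I*√69/4)/(-2558 - 4) = (2165 + I*√69/4)/(-2562) = (2165 + I*√69/4)*(-1/2562) = -2165/2562 - I*√69/10248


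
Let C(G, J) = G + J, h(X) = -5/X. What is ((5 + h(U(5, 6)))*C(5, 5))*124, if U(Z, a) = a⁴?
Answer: 1003625/162 ≈ 6195.2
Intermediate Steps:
((5 + h(U(5, 6)))*C(5, 5))*124 = ((5 - 5/(6⁴))*(5 + 5))*124 = ((5 - 5/1296)*10)*124 = ((6475/1296)*10)*124 = (32375/648)*124 = 1003625/162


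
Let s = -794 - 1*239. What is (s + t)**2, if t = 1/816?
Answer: 710525927329/665856 ≈ 1.0671e+6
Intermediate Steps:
t = 1/816 ≈ 0.0012255
s = -1033 (s = -794 - 239 = -1033)
(s + t)**2 = (-1033 + 1/816)**2 = (-842927/816)**2 = 710525927329/665856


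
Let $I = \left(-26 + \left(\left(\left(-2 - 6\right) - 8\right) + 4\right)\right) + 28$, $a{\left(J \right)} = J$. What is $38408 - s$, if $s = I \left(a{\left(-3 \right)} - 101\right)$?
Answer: $37368$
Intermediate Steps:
$I = -10$ ($I = \left(-26 + \left(\left(\left(-2 - 6\right) - 8\right) + 4\right)\right) + 28 = \left(-26 + \left(\left(-8 - 8\right) + 4\right)\right) + 28 = \left(-26 + \left(-16 + 4\right)\right) + 28 = \left(-26 - 12\right) + 28 = -38 + 28 = -10$)
$s = 1040$ ($s = - 10 \left(-3 - 101\right) = \left(-10\right) \left(-104\right) = 1040$)
$38408 - s = 38408 - 1040 = 37368$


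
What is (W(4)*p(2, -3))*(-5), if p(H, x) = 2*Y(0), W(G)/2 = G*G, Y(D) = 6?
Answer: -1920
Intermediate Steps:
W(G) = 2*G² (W(G) = 2*(G*G) = 2*G²)
p(H, x) = 12 (p(H, x) = 2*6 = 12)
(W(4)*p(2, -3))*(-5) = ((2*4²)*12)*(-5) = ((2*16)*12)*(-5) = (32*12)*(-5) = 384*(-5) = -1920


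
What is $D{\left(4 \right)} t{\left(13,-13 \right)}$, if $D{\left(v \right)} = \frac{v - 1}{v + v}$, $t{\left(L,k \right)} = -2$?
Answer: $- \frac{3}{4} \approx -0.75$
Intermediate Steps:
$D{\left(v \right)} = \frac{-1 + v}{2 v}$
$D{\left(4 \right)} t{\left(13,-13 \right)} = \frac{-1 + 4}{2 \cdot 4} \left(-2\right) = \frac{1}{2} \cdot \frac{1}{4} \cdot 3 \left(-2\right) = \frac{3}{8} \left(-2\right) = - \frac{3}{4}$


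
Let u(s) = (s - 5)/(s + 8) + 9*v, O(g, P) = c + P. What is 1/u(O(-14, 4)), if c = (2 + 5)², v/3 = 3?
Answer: 61/4989 ≈ 0.012227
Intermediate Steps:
v = 9 (v = 3*3 = 9)
c = 49 (c = 7² = 49)
O(g, P) = 49 + P
u(s) = 81 + (-5 + s)/(8 + s) (u(s) = (s - 5)/(s + 8) + 9*9 = (-5 + s)/(8 + s) + 81 = 81 + (-5 + s)/(8 + s))
1/u(O(-14, 4)) = 1/((643 + 82*(49 + 4))/(8 + (49 + 4))) = 1/((643 + 82*53)/(8 + 53)) = 1/((643 + 4346)/61) = 1/((1/61)*4989) = 1/(4989/61) = 61/4989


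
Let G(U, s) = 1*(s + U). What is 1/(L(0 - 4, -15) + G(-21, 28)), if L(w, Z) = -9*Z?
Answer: 1/142 ≈ 0.0070423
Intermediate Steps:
G(U, s) = U + s (G(U, s) = 1*(U + s) = U + s)
1/(L(0 - 4, -15) + G(-21, 28)) = 1/(-9*(-15) + (-21 + 28)) = 1/(135 + 7) = 1/142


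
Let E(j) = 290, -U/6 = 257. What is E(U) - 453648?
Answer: -453358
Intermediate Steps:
U = -1542 (U = -6*257 = -1542)
E(U) - 453648 = 290 - 453648 = -453358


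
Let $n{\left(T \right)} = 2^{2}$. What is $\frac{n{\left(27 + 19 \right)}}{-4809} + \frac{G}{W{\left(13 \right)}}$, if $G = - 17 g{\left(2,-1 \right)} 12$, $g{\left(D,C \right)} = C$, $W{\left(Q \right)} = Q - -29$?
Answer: $\frac{23354}{4809} \approx 4.8563$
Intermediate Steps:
$W{\left(Q \right)} = 29 + Q$ ($W{\left(Q \right)} = Q + 29 = 29 + Q$)
$G = 204$ ($G = \left(-17\right) \left(-1\right) 12 = 17 \cdot 12 = 204$)
$n{\left(T \right)} = 4$
$\frac{n{\left(27 + 19 \right)}}{-4809} + \frac{G}{W{\left(13 \right)}} = \frac{4}{-4809} + \frac{204}{29 + 13} = 4 \left(- \frac{1}{4809}\right) + \frac{204}{42} = - \frac{4}{4809} + 204 \cdot \frac{1}{42} = - \frac{4}{4809} + \frac{34}{7} = \frac{23354}{4809}$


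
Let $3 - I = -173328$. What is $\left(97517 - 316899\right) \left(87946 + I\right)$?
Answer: $-57319470814$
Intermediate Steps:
$I = 173331$ ($I = 3 - -173328 = 3 + 173328 = 173331$)
$\left(97517 - 316899\right) \left(87946 + I\right) = \left(97517 - 316899\right) \left(87946 + 173331\right) = \left(-219382\right) 261277 = -57319470814$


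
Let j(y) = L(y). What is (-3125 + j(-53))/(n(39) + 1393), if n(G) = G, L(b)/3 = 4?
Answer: -3113/1432 ≈ -2.1739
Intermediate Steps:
L(b) = 12 (L(b) = 3*4 = 12)
j(y) = 12
(-3125 + j(-53))/(n(39) + 1393) = (-3125 + 12)/(39 + 1393) = -3113/1432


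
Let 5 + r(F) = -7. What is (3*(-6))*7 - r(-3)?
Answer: -114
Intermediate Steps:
r(F) = -12 (r(F) = -5 - 7 = -12)
(3*(-6))*7 - r(-3) = (3*(-6))*7 - 1*(-12) = -18*7 + 12 = -126 + 12 = -114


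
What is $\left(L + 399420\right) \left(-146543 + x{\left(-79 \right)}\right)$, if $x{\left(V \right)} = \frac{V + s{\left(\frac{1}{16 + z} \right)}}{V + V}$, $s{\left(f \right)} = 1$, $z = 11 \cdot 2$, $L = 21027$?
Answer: $- \frac{4867455215526}{79} \approx -6.1613 \cdot 10^{10}$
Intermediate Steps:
$z = 22$
$x{\left(V \right)} = \frac{1 + V}{2 V}$ ($x{\left(V \right)} = \frac{V + 1}{V + V} = \frac{1 + V}{2 V}$)
$\left(L + 399420\right) \left(-146543 + x{\left(-79 \right)}\right) = \left(21027 + 399420\right) \left(-146543 + \frac{1 - 79}{2 \left(-79\right)}\right) = 420447 \left(-146543 + \frac{1}{2} \left(- \frac{1}{79}\right) \left(-78\right)\right) = 420447 \left(-146543 + \frac{39}{79}\right) = 420447 \left(- \frac{11576858}{79}\right) = - \frac{4867455215526}{79}$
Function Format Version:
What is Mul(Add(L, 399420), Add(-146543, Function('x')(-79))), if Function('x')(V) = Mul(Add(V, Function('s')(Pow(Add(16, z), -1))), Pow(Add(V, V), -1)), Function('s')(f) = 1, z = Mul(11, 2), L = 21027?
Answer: Rational(-4867455215526, 79) ≈ -6.1613e+10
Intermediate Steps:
z = 22
Function('x')(V) = Mul(Rational(1, 2), Pow(V, -1), Add(1, V)) (Function('x')(V) = Mul(Add(V, 1), Pow(Add(V, V), -1)) = Mul(Add(1, V), Pow(Mul(2, V), -1)) = Mul(Add(1, V), Mul(Rational(1, 2), Pow(V, -1))) = Mul(Rational(1, 2), Pow(V, -1), Add(1, V)))
Mul(Add(L, 399420), Add(-146543, Function('x')(-79))) = Mul(Add(21027, 399420), Add(-146543, Mul(Rational(1, 2), Pow(-79, -1), Add(1, -79)))) = Mul(420447, Add(-146543, Mul(Rational(1, 2), Rational(-1, 79), -78))) = Mul(420447, Add(-146543, Rational(39, 79))) = Mul(420447, Rational(-11576858, 79)) = Rational(-4867455215526, 79)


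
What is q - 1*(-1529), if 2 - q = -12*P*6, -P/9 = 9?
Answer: -4301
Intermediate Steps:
P = -81 (P = -9*9 = -81)
q = -5830 (q = 2 - (-12*(-81))*6 = 2 - 972*6 = 2 - 1*5832 = 2 - 5832 = -5830)
q - 1*(-1529) = -5830 - 1*(-1529) = -5830 + 1529 = -4301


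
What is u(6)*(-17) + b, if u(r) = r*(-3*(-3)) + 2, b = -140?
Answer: -1092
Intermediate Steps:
u(r) = 2 + 9*r (u(r) = r*9 + 2 = 9*r + 2 = 2 + 9*r)
u(6)*(-17) + b = (2 + 9*6)*(-17) - 140 = (2 + 54)*(-17) - 140 = 56*(-17) - 140 = -952 - 140 = -1092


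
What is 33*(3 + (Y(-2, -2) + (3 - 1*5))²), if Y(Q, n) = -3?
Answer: 924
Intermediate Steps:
33*(3 + (Y(-2, -2) + (3 - 1*5))²) = 33*(3 + (-3 + (3 - 1*5))²) = 33*(3 + (-3 + (3 - 5))²) = 33*(3 + (-3 - 2)²) = 33*(3 + (-5)²) = 33*(3 + 25) = 33*28 = 924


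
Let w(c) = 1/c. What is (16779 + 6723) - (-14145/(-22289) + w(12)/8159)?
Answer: 51286357793875/2182271412 ≈ 23501.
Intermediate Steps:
(16779 + 6723) - (-14145/(-22289) + w(12)/8159) = (16779 + 6723) - (-14145/(-22289) + 1/(12*8159)) = 23502 - (-14145*(-1/22289) + (1/12)*(1/8159)) = 23502 - (14145/22289 + 1/97908) = 23502 - 1*1384930949/2182271412 = 23502 - 1384930949/2182271412 = 51286357793875/2182271412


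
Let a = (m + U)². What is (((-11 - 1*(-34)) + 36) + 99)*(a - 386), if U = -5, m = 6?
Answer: -60830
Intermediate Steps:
a = 1 (a = (6 - 5)² = 1² = 1)
(((-11 - 1*(-34)) + 36) + 99)*(a - 386) = (((-11 - 1*(-34)) + 36) + 99)*(1 - 386) = (((-11 + 34) + 36) + 99)*(-385) = ((23 + 36) + 99)*(-385) = (59 + 99)*(-385) = 158*(-385) = -60830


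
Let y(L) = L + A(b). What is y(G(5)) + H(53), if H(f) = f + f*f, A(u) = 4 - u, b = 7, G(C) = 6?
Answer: 2865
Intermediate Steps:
H(f) = f + f**2
y(L) = -3 + L (y(L) = L + (4 - 1*7) = L + (4 - 7) = L - 3 = -3 + L)
y(G(5)) + H(53) = (-3 + 6) + 53*(1 + 53) = 3 + 53*54 = 3 + 2862 = 2865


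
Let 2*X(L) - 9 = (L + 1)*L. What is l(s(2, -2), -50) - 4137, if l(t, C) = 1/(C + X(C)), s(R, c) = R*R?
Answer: -9759181/2359 ≈ -4137.0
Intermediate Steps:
s(R, c) = R²
X(L) = 9/2 + L*(1 + L)/2 (X(L) = 9/2 + ((L + 1)*L)/2 = 9/2 + ((1 + L)*L)/2 = 9/2 + (L*(1 + L))/2 = 9/2 + L*(1 + L)/2)
l(t, C) = 1/(9/2 + C²/2 + 3*C/2) (l(t, C) = 1/(C + (9/2 + C/2 + C²/2)) = 1/(9/2 + C²/2 + 3*C/2))
l(s(2, -2), -50) - 4137 = 2/(9 + (-50)² + 3*(-50)) - 4137 = 2/(9 + 2500 - 150) - 4137 = 2/2359 - 4137 = -9759181/2359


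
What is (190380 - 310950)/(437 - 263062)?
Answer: 24114/52525 ≈ 0.45910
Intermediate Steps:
(190380 - 310950)/(437 - 263062) = -120570/(-262625) = -120570*(-1/262625) = 24114/52525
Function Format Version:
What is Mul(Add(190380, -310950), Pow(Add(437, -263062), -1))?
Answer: Rational(24114, 52525) ≈ 0.45910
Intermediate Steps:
Mul(Add(190380, -310950), Pow(Add(437, -263062), -1)) = Mul(-120570, Pow(-262625, -1)) = Mul(-120570, Rational(-1, 262625)) = Rational(24114, 52525)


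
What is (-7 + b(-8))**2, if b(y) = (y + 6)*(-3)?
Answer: 1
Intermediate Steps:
b(y) = -18 - 3*y (b(y) = (6 + y)*(-3) = -18 - 3*y)
(-7 + b(-8))**2 = (-7 + (-18 - 3*(-8)))**2 = (-7 + (-18 + 24))**2 = (-7 + 6)**2 = (-1)**2 = 1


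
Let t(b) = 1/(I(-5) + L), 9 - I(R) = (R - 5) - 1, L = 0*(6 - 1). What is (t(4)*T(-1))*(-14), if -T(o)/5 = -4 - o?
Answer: -21/2 ≈ -10.500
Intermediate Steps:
L = 0 (L = 0*5 = 0)
T(o) = 20 + 5*o (T(o) = -5*(-4 - o) = 20 + 5*o)
I(R) = 15 - R (I(R) = 9 - ((R - 5) - 1) = 9 - ((-5 + R) - 1) = 9 - (-6 + R) = 9 + (6 - R) = 15 - R)
t(b) = 1/20 (t(b) = 1/((15 - 1*(-5)) + 0) = 1/((15 + 5) + 0) = 1/(20 + 0) = 1/20)
(t(4)*T(-1))*(-14) = ((20 + 5*(-1))/20)*(-14) = ((20 - 5)/20)*(-14) = ((1/20)*15)*(-14) = (¾)*(-14) = -21/2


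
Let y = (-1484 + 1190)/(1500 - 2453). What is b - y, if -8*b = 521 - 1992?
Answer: 1399511/7624 ≈ 183.57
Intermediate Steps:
b = 1471/8 (b = -(521 - 1992)/8 = -⅛*(-1471) = 1471/8 ≈ 183.88)
y = 294/953 (y = -294/(-953) = -294*(-1/953) = 294/953 ≈ 0.30850)
b - y = 1471/8 - 1*294/953 = 1471/8 - 294/953 = 1399511/7624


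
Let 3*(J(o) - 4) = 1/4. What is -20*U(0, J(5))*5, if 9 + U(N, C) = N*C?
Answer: 900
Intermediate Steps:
J(o) = 49/12 (J(o) = 4 + (1/3)/4 = 4 + (1/3)*(1/4) = 4 + 1/12 = 49/12)
U(N, C) = -9 + C*N (U(N, C) = -9 + N*C = -9 + C*N)
-20*U(0, J(5))*5 = -20*(-9 + (49/12)*0)*5 = -20*(-9 + 0)*5 = -20*(-9)*5 = 180*5 = 900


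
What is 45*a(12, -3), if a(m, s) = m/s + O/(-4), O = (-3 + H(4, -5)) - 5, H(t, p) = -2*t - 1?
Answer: 45/4 ≈ 11.250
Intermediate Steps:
H(t, p) = -1 - 2*t
O = -17 (O = (-3 + (-1 - 2*4)) - 5 = (-3 + (-1 - 8)) - 5 = (-3 - 9) - 5 = -12 - 5 = -17)
a(m, s) = 17/4 + m/s (a(m, s) = m/s - 17/(-4) = m/s - 17*(-¼) = m/s + 17/4 = 17/4 + m/s)
45*a(12, -3) = 45*(17/4 + 12/(-3)) = 45*(17/4 + 12*(-⅓)) = 45*(17/4 - 4) = 45*(¼) = 45/4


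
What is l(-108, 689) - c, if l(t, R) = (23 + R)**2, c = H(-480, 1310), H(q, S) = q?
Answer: 507424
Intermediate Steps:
c = -480
l(-108, 689) - c = (23 + 689)**2 - 1*(-480) = 712**2 + 480 = 506944 + 480 = 507424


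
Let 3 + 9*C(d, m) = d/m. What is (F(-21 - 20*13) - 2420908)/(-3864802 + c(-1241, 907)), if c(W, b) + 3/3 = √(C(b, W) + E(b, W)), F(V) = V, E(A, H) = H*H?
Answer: 104513007346756623/166828009992407662 + 7263567*√21346639633219/166828009992407662 ≈ 0.62667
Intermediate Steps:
E(A, H) = H²
C(d, m) = -⅓ + d/(9*m) (C(d, m) = -⅓ + (d/m)/9 = -⅓ + d/(9*m))
c(W, b) = -1 + √(W² + (b - 3*W)/(9*W)) (c(W, b) = -1 + √((b - 3*W)/(9*W) + W²) = -1 + √(W² + (b - 3*W)/(9*W)))
(F(-21 - 20*13) - 2420908)/(-3864802 + c(-1241, 907)) = ((-21 - 20*13) - 2420908)/(-3864802 + (-1 + √(-3 + 9*(-1241)² + 907/(-1241))/3)) = ((-21 - 260) - 2420908)/(-3864802 + (-1 + √(-3 + 9*1540081 + 907*(-1/1241))/3)) = (-281 - 2420908)/(-3864802 + (-1 + √(-3 + 13860729 - 907/1241)/3)) = -2421189/(-3864802 + (-1 + √(17201160059/1241)/3)) = -2421189/(-3864802 + (-1 + (√21346639633219/1241)/3)) = -2421189/(-3864802 + (-1 + √21346639633219/3723)) = -2421189/(-3864803 + √21346639633219/3723)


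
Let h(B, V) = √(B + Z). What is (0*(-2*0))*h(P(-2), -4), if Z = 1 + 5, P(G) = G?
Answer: 0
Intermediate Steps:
Z = 6
h(B, V) = √(6 + B) (h(B, V) = √(B + 6) = √(6 + B))
(0*(-2*0))*h(P(-2), -4) = (0*(-2*0))*√(6 - 2) = (0*0)*√4 = 0*2 = 0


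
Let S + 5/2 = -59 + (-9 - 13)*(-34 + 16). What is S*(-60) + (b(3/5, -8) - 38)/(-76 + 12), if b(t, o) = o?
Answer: -642217/32 ≈ -20069.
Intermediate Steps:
S = 669/2 (S = -5/2 + (-59 + (-9 - 13)*(-34 + 16)) = -5/2 + (-59 - 22*(-18)) = -5/2 + (-59 + 396) = -5/2 + 337 = 669/2 ≈ 334.50)
S*(-60) + (b(3/5, -8) - 38)/(-76 + 12) = (669/2)*(-60) + (-8 - 38)/(-76 + 12) = -20070 - 46/(-64) = -20070 - 46*(-1/64) = -20070 + 23/32 = -642217/32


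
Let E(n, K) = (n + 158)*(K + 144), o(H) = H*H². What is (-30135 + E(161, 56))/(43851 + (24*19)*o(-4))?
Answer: 33665/14667 ≈ 2.2953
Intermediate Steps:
o(H) = H³
E(n, K) = (144 + K)*(158 + n) (E(n, K) = (158 + n)*(144 + K) = (144 + K)*(158 + n))
(-30135 + E(161, 56))/(43851 + (24*19)*o(-4)) = (-30135 + (22752 + 144*161 + 158*56 + 56*161))/(43851 + (24*19)*(-4)³) = (-30135 + (22752 + 23184 + 8848 + 9016))/(43851 + 456*(-64)) = (-30135 + 63800)/(43851 - 29184) = 33665/14667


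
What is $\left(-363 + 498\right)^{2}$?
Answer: $18225$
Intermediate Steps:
$\left(-363 + 498\right)^{2} = 135^{2} = 18225$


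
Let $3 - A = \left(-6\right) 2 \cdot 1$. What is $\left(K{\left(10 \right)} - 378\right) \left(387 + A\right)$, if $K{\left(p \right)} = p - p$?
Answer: $-151956$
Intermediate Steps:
$K{\left(p \right)} = 0$
$A = 15$ ($A = 3 - \left(-6\right) 2 \cdot 1 = 3 - \left(-12\right) 1 = 3 - -12 = 3 + 12 = 15$)
$\left(K{\left(10 \right)} - 378\right) \left(387 + A\right) = \left(0 - 378\right) \left(387 + 15\right) = \left(-378\right) 402 = -151956$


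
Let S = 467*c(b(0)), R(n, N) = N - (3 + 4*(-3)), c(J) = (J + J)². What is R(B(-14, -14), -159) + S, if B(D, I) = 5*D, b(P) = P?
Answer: -150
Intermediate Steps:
c(J) = 4*J² (c(J) = (2*J)² = 4*J²)
R(n, N) = 9 + N (R(n, N) = N - (3 - 12) = N - 1*(-9) = N + 9 = 9 + N)
S = 0 (S = 467*(4*0²) = 467*(4*0) = 467*0 = 0)
R(B(-14, -14), -159) + S = (9 - 159) + 0 = -150 + 0 = -150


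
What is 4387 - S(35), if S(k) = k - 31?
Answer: 4383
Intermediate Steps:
S(k) = -31 + k
4387 - S(35) = 4387 - (-31 + 35) = 4387 - 1*4 = 4387 - 4 = 4383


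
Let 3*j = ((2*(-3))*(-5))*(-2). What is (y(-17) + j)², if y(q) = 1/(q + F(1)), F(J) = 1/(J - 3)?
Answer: 492804/1225 ≈ 402.29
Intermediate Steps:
F(J) = 1/(-3 + J)
j = -20 (j = (((2*(-3))*(-5))*(-2))/3 = (-6*(-5)*(-2))/3 = (30*(-2))/3 = (⅓)*(-60) = -20)
y(q) = 1/(-½ + q) (y(q) = 1/(q + 1/(-3 + 1)) = 1/(q + 1/(-2)) = 1/(q - ½) = 1/(-½ + q))
(y(-17) + j)² = (2/(-1 + 2*(-17)) - 20)² = (2/(-1 - 34) - 20)² = (2/(-35) - 20)² = (2*(-1/35) - 20)² = (-2/35 - 20)² = (-702/35)² = 492804/1225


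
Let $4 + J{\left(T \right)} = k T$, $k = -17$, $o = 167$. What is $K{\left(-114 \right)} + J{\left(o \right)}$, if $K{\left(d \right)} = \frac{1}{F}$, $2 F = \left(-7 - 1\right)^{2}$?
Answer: $- \frac{90975}{32} \approx -2843.0$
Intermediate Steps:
$F = 32$ ($F = \frac{\left(-7 - 1\right)^{2}}{2} = \frac{\left(-8\right)^{2}}{2} = \frac{1}{2} \cdot 64 = 32$)
$K{\left(d \right)} = \frac{1}{32}$
$J{\left(T \right)} = -4 - 17 T$
$K{\left(-114 \right)} + J{\left(o \right)} = \frac{1}{32} - 2843 = - \frac{90975}{32}$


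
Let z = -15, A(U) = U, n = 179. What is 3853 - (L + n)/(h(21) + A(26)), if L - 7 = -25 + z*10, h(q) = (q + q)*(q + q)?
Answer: 6896859/1790 ≈ 3853.0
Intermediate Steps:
h(q) = 4*q² (h(q) = (2*q)*(2*q) = 4*q²)
L = -168 (L = 7 + (-25 - 15*10) = 7 + (-25 - 150) = 7 - 175 = -168)
3853 - (L + n)/(h(21) + A(26)) = 3853 - (-168 + 179)/(4*21² + 26) = 3853 - 11/(4*441 + 26) = 3853 - 11/(1764 + 26) = 3853 - 11/1790 = 6896859/1790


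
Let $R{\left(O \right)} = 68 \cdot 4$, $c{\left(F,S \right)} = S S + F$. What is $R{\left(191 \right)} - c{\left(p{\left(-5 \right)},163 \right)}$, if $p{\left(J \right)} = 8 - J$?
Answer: $-26310$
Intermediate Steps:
$c{\left(F,S \right)} = F + S^{2}$ ($c{\left(F,S \right)} = S^{2} + F = F + S^{2}$)
$R{\left(O \right)} = 272$
$R{\left(191 \right)} - c{\left(p{\left(-5 \right)},163 \right)} = 272 - \left(\left(8 - -5\right) + 163^{2}\right) = 272 - \left(\left(8 + 5\right) + 26569\right) = 272 - \left(13 + 26569\right) = 272 - 26582 = -26310$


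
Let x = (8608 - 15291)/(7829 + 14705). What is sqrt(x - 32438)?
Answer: 5*I*sqrt(658862229322)/22534 ≈ 180.11*I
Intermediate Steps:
x = -6683/22534 ≈ -0.29657
sqrt(x - 32438) = sqrt(-6683/22534 - 32438) = sqrt(-730964575/22534) = 5*I*sqrt(658862229322)/22534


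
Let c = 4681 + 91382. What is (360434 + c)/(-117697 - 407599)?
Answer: -456497/525296 ≈ -0.86903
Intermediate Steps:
c = 96063
(360434 + c)/(-117697 - 407599) = (360434 + 96063)/(-117697 - 407599) = 456497/(-525296) = 456497*(-1/525296) = -456497/525296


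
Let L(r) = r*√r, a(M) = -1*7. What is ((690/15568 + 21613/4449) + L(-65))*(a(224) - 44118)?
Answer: -7491123180125/34631016 + 2868125*I*√65 ≈ -2.1631e+5 + 2.3124e+7*I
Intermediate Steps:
a(M) = -7
L(r) = r^(3/2)
((690/15568 + 21613/4449) + L(-65))*(a(224) - 44118) = ((690/15568 + 21613/4449) + (-65)^(3/2))*(-7 - 44118) = ((690*(1/15568) + 21613*(1/4449)) - 65*I*√65)*(-44125) = ((345/7784 + 21613/4449) - 65*I*√65)*(-44125) = (169770497/34631016 - 65*I*√65)*(-44125) = -7491123180125/34631016 + 2868125*I*√65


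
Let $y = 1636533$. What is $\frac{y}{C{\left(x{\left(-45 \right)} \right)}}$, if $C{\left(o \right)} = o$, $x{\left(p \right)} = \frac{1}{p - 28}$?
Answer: $-119466909$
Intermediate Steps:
$x{\left(p \right)} = \frac{1}{-28 + p}$
$\frac{y}{C{\left(x{\left(-45 \right)} \right)}} = \frac{1636533}{\frac{1}{-28 - 45}} = \frac{1636533}{\frac{1}{-73}} = \frac{1636533}{- \frac{1}{73}} = 1636533 \left(-73\right) = -119466909$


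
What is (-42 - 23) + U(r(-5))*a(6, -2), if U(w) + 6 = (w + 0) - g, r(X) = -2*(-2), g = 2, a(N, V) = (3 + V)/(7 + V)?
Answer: -329/5 ≈ -65.800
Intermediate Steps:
a(N, V) = (3 + V)/(7 + V)
r(X) = 4
U(w) = -8 + w (U(w) = -6 + ((w + 0) - 1*2) = -6 + (w - 2) = -6 + (-2 + w) = -8 + w)
(-42 - 23) + U(r(-5))*a(6, -2) = (-42 - 23) + (-8 + 4)*((3 - 2)/(7 - 2)) = -65 - 4/5 = -65 - 4*⅕ = -65 - ⅘ = -329/5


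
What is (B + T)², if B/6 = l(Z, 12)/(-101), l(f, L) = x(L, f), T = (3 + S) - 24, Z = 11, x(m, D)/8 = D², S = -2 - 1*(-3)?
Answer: 61277584/10201 ≈ 6007.0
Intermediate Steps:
S = 1 (S = -2 + 3 = 1)
x(m, D) = 8*D²
T = -20 (T = (3 + 1) - 24 = 4 - 24 = -20)
l(f, L) = 8*f²
B = -5808/101 (B = 6*((8*11²)/(-101)) = 6*((8*121)*(-1/101)) = 6*(968*(-1/101)) = 6*(-968/101) = -5808/101 ≈ -57.505)
(B + T)² = (-5808/101 - 20)² = (-7828/101)² = 61277584/10201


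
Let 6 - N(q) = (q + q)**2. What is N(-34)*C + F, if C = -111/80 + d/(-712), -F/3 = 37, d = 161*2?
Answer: 29850431/3560 ≈ 8385.0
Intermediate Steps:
d = 322
N(q) = 6 - 4*q**2 (N(q) = 6 - (q + q)**2 = 6 - (2*q)**2 = 6 - 4*q**2)
F = -111 (F = -3*37 = -111)
C = -13099/7120 (C = -111/80 + 322/(-712) = -111*1/80 + 322*(-1/712) = -111/80 - 161/356 = -13099/7120 ≈ -1.8397)
N(-34)*C + F = (6 - 4*(-34)**2)*(-13099/7120) - 111 = (6 - 4*1156)*(-13099/7120) - 111 = (6 - 4624)*(-13099/7120) - 111 = -4618*(-13099/7120) - 111 = 30245591/3560 - 111 = 29850431/3560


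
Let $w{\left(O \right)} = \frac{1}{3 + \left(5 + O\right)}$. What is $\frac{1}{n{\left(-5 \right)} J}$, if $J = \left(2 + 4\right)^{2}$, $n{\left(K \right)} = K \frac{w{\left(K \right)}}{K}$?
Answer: $\frac{1}{12} \approx 0.083333$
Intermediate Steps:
$w{\left(O \right)} = \frac{1}{8 + O}$
$n{\left(K \right)} = \frac{1}{8 + K}$ ($n{\left(K \right)} = K \frac{1}{\left(8 + K\right) K} = K \frac{1}{K \left(8 + K\right)} = \frac{1}{8 + K}$)
$J = 36$ ($J = 6^{2} = 36$)
$\frac{1}{n{\left(-5 \right)} J} = \frac{1}{\frac{1}{8 - 5} \cdot 36} = \frac{1}{\frac{1}{3} \cdot 36} = \frac{1}{12}$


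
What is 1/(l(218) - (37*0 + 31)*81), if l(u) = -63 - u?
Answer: -1/2792 ≈ -0.00035817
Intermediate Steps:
1/(l(218) - (37*0 + 31)*81) = 1/((-63 - 1*218) - (37*0 + 31)*81) = 1/((-63 - 218) - (0 + 31)*81) = 1/(-281 - 31*81) = 1/(-281 - 1*2511) = 1/(-281 - 2511) = 1/(-2792) = -1/2792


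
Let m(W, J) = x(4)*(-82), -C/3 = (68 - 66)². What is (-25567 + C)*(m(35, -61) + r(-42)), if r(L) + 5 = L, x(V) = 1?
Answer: 3299691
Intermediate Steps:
C = -12 (C = -3*(68 - 66)² = -3*2² = -3*4 = -12)
r(L) = -5 + L
m(W, J) = -82 (m(W, J) = 1*(-82) = -82)
(-25567 + C)*(m(35, -61) + r(-42)) = (-25567 - 12)*(-82 + (-5 - 42)) = -25579*(-82 - 47) = -25579*(-129) = 3299691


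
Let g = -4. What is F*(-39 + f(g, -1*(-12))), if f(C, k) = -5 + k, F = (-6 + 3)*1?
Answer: 96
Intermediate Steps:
F = -3 (F = -3*1 = -3)
F*(-39 + f(g, -1*(-12))) = -3*(-39 + (-5 - 1*(-12))) = -3*(-39 + (-5 + 12)) = -3*(-39 + 7) = -3*(-32) = 96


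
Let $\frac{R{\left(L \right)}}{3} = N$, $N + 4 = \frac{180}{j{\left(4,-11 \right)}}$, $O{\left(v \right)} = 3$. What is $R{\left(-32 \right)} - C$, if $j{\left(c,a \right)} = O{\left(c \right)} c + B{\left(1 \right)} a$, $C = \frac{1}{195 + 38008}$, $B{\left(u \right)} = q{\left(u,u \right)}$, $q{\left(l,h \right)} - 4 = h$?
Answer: $- \frac{40342411}{1642729} \approx -24.558$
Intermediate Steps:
$q{\left(l,h \right)} = 4 + h$
$B{\left(u \right)} = 4 + u$
$C = \frac{1}{38203} \approx 2.6176 \cdot 10^{-5}$
$j{\left(c,a \right)} = 3 c + 5 a$ ($j{\left(c,a \right)} = 3 c + \left(4 + 1\right) a = 3 c + 5 a$)
$N = - \frac{352}{43}$ ($N = -4 + \frac{180}{3 \cdot 4 + 5 \left(-11\right)} = -4 + \frac{180}{12 - 55} = -4 + \frac{180}{-43} = -4 + 180 \left(- \frac{1}{43}\right) = -4 - \frac{180}{43} = - \frac{352}{43} \approx -8.1861$)
$R{\left(L \right)} = - \frac{1056}{43}$ ($R{\left(L \right)} = 3 \left(- \frac{352}{43}\right) = - \frac{1056}{43}$)
$R{\left(-32 \right)} - C = - \frac{1056}{43} - \frac{1}{38203} = - \frac{40342411}{1642729}$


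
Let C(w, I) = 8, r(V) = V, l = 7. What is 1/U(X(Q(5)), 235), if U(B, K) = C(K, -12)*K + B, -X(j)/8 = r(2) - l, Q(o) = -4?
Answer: 1/1920 ≈ 0.00052083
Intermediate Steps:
X(j) = 40 (X(j) = -8*(2 - 1*7) = -8*(2 - 7) = -8*(-5) = 40)
U(B, K) = B + 8*K (U(B, K) = 8*K + B = B + 8*K)
1/U(X(Q(5)), 235) = 1/(40 + 8*235) = 1/(40 + 1880) = 1/1920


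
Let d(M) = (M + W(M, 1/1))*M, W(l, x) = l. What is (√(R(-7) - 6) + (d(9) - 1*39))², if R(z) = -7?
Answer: (123 + I*√13)² ≈ 15116.0 + 886.97*I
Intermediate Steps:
d(M) = 2*M² (d(M) = (M + M)*M = (2*M)*M = 2*M²)
(√(R(-7) - 6) + (d(9) - 1*39))² = (√(-7 - 6) + (2*9² - 1*39))² = (√(-13) + (2*81 - 39))² = (I*√13 + (162 - 39))² = (I*√13 + 123)² = (123 + I*√13)²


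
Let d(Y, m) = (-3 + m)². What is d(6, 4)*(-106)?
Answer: -106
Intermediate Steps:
d(6, 4)*(-106) = (-3 + 4)²*(-106) = 1²*(-106) = 1*(-106) = -106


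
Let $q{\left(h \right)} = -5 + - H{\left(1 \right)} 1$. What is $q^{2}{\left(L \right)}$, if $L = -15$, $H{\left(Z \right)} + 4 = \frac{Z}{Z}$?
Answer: $4$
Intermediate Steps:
$H{\left(Z \right)} = -3$ ($H{\left(Z \right)} = -4 + \frac{Z}{Z} = -4 + 1 = -3$)
$q{\left(h \right)} = -2$ ($q{\left(h \right)} = -5 + \left(-1\right) \left(-3\right) 1 = -5 + 3 \cdot 1 = -5 + 3 = -2$)
$q^{2}{\left(L \right)} = \left(-2\right)^{2} = 4$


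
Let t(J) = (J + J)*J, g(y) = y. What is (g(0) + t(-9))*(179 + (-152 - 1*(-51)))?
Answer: 12636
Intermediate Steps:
t(J) = 2*J**2 (t(J) = (2*J)*J = 2*J**2)
(g(0) + t(-9))*(179 + (-152 - 1*(-51))) = (0 + 2*(-9)**2)*(179 + (-152 - 1*(-51))) = (0 + 2*81)*(179 + (-152 + 51)) = (0 + 162)*(179 - 101) = 162*78 = 12636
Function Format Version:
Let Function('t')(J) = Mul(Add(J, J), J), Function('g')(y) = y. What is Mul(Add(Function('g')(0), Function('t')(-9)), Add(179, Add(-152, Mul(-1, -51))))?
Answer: 12636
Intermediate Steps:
Function('t')(J) = Mul(2, Pow(J, 2)) (Function('t')(J) = Mul(Mul(2, J), J) = Mul(2, Pow(J, 2)))
Mul(Add(Function('g')(0), Function('t')(-9)), Add(179, Add(-152, Mul(-1, -51)))) = Mul(Add(0, Mul(2, Pow(-9, 2))), Add(179, Add(-152, Mul(-1, -51)))) = Mul(Add(0, Mul(2, 81)), Add(179, Add(-152, 51))) = Mul(Add(0, 162), Add(179, -101)) = Mul(162, 78) = 12636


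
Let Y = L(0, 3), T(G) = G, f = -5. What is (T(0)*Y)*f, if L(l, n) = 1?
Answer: 0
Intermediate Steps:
Y = 1
(T(0)*Y)*f = (0*1)*(-5) = 0*(-5) = 0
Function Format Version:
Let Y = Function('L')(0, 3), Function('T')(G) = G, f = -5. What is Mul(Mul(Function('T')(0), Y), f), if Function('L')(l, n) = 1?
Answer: 0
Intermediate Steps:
Y = 1
Mul(Mul(Function('T')(0), Y), f) = Mul(Mul(0, 1), -5) = Mul(0, -5) = 0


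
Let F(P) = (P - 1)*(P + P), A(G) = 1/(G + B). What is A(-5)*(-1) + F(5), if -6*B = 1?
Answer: 1246/31 ≈ 40.194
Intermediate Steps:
B = -1/6 (B = -1/6*1 = -1/6 ≈ -0.16667)
A(G) = 1/(-1/6 + G) (A(G) = 1/(G - 1/6) = 1/(-1/6 + G))
F(P) = 2*P*(-1 + P) (F(P) = (-1 + P)*(2*P) = 2*P*(-1 + P))
A(-5)*(-1) + F(5) = (6/(-1 + 6*(-5)))*(-1) + 2*5*(-1 + 5) = (6/(-1 - 30))*(-1) + 2*5*4 = (6/(-31))*(-1) + 40 = (6*(-1/31))*(-1) + 40 = -6/31*(-1) + 40 = 6/31 + 40 = 1246/31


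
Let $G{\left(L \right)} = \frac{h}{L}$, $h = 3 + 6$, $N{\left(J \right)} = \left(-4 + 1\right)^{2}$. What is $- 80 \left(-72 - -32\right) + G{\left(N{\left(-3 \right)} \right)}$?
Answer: $3201$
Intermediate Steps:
$N{\left(J \right)} = 9$ ($N{\left(J \right)} = \left(-3\right)^{2} = 9$)
$h = 9$
$G{\left(L \right)} = \frac{9}{L}$
$- 80 \left(-72 - -32\right) + G{\left(N{\left(-3 \right)} \right)} = - 80 \left(-72 - -32\right) + \frac{9}{9} = - 80 \left(-72 + 32\right) + 9 \cdot \frac{1}{9} = \left(-80\right) \left(-40\right) + 1 = 3200 + 1 = 3201$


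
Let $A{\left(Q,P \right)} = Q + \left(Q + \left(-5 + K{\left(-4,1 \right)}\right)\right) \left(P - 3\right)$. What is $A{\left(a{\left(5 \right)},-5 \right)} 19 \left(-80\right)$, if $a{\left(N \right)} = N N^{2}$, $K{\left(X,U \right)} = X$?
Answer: $1220560$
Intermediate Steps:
$a{\left(N \right)} = N^{3}$
$A{\left(Q,P \right)} = Q + \left(-9 + Q\right) \left(-3 + P\right)$ ($A{\left(Q,P \right)} = Q + \left(Q - 9\right) \left(P - 3\right) = Q + \left(Q - 9\right) \left(-3 + P\right) = Q + \left(-9 + Q\right) \left(-3 + P\right)$)
$A{\left(a{\left(5 \right)},-5 \right)} 19 \left(-80\right) = \left(27 - -45 - 2 \cdot 5^{3} - 5 \cdot 5^{3}\right) 19 \left(-80\right) = \left(27 + 45 - 250 - 625\right) 19 \left(-80\right) = \left(-803\right) 19 \left(-80\right) = \left(-15257\right) \left(-80\right) = 1220560$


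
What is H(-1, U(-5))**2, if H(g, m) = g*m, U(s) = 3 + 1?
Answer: 16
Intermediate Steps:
U(s) = 4
H(-1, U(-5))**2 = (-1*4)**2 = (-4)**2 = 16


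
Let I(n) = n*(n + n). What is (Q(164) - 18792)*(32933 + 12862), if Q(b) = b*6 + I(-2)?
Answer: -815151000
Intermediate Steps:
I(n) = 2*n² (I(n) = n*(2*n) = 2*n²)
Q(b) = 8 + 6*b (Q(b) = b*6 + 2*(-2)² = 6*b + 2*4 = 6*b + 8 = 8 + 6*b)
(Q(164) - 18792)*(32933 + 12862) = ((8 + 6*164) - 18792)*(32933 + 12862) = ((8 + 984) - 18792)*45795 = (992 - 18792)*45795 = -17800*45795 = -815151000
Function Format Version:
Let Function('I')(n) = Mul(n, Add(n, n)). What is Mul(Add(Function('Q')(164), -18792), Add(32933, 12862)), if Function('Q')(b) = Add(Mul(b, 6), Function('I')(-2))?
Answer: -815151000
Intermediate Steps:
Function('I')(n) = Mul(2, Pow(n, 2)) (Function('I')(n) = Mul(n, Mul(2, n)) = Mul(2, Pow(n, 2)))
Function('Q')(b) = Add(8, Mul(6, b)) (Function('Q')(b) = Add(Mul(b, 6), Mul(2, Pow(-2, 2))) = Add(Mul(6, b), Mul(2, 4)) = Add(Mul(6, b), 8) = Add(8, Mul(6, b)))
Mul(Add(Function('Q')(164), -18792), Add(32933, 12862)) = Mul(Add(Add(8, Mul(6, 164)), -18792), Add(32933, 12862)) = Mul(Add(Add(8, 984), -18792), 45795) = Mul(Add(992, -18792), 45795) = Mul(-17800, 45795) = -815151000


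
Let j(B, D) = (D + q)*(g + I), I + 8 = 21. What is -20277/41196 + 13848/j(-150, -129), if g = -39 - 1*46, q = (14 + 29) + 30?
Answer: 1696963/576744 ≈ 2.9423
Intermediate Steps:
q = 73 (q = 43 + 30 = 73)
I = 13 (I = -8 + 21 = 13)
g = -85 (g = -39 - 46 = -85)
j(B, D) = -5256 - 72*D (j(B, D) = (D + 73)*(-85 + 13) = (73 + D)*(-72) = -5256 - 72*D)
-20277/41196 + 13848/j(-150, -129) = -20277/41196 + 13848/(-5256 - 72*(-129)) = -20277*1/41196 + 13848/(-5256 + 9288) = -6759/13732 + 13848/4032 = -6759/13732 + 13848*(1/4032) = -6759/13732 + 577/168 = 1696963/576744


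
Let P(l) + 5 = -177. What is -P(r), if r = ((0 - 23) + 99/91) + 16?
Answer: 182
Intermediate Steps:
r = -538/91 (r = (-23 + 99*(1/91)) + 16 = (-23 + 99/91) + 16 = -1994/91 + 16 = -538/91 ≈ -5.9121)
P(l) = -182 (P(l) = -5 - 177 = -182)
-P(r) = -1*(-182) = 182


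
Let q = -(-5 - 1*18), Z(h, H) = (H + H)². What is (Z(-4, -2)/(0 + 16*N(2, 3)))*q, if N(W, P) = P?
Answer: 23/3 ≈ 7.6667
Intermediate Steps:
Z(h, H) = 4*H² (Z(h, H) = (2*H)² = 4*H²)
q = 23 (q = -(-5 - 18) = -1*(-23) = 23)
(Z(-4, -2)/(0 + 16*N(2, 3)))*q = ((4*(-2)²)/(0 + 16*3))*23 = ((4*4)/(0 + 48))*23 = (16/48)*23 = ((1/48)*16)*23 = (⅓)*23 = 23/3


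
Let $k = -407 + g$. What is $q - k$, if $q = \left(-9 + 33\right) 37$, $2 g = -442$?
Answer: $1516$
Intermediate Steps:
$g = -221$ ($g = \frac{1}{2} \left(-442\right) = -221$)
$q = 888$ ($q = 24 \cdot 37 = 888$)
$k = -628$ ($k = -407 - 221 = -628$)
$q - k = 888 - -628 = 888 + 628 = 1516$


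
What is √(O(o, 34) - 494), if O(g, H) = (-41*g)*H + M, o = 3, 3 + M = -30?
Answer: I*√4709 ≈ 68.622*I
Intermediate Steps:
M = -33 (M = -3 - 30 = -33)
O(g, H) = -33 - 41*H*g (O(g, H) = (-41*g)*H - 33 = -41*H*g - 33 = -33 - 41*H*g)
√(O(o, 34) - 494) = √((-33 - 41*34*3) - 494) = √((-33 - 4182) - 494) = √(-4215 - 494) = √(-4709) = I*√4709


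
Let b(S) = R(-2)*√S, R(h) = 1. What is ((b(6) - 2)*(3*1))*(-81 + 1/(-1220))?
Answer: 296463/610 - 296463*√6/1220 ≈ -109.23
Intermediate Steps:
b(S) = √S (b(S) = 1*√S = √S)
((b(6) - 2)*(3*1))*(-81 + 1/(-1220)) = ((√6 - 2)*(3*1))*(-81 + 1/(-1220)) = ((-2 + √6)*3)*(-81 - 1/1220) = (-6 + 3*√6)*(-98821/1220) = 296463/610 - 296463*√6/1220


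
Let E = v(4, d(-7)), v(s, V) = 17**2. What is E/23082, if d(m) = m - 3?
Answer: 289/23082 ≈ 0.012521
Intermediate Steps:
d(m) = -3 + m
v(s, V) = 289
E = 289
E/23082 = 289/23082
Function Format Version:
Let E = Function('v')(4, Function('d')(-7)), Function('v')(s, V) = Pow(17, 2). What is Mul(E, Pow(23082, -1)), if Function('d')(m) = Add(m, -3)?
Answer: Rational(289, 23082) ≈ 0.012521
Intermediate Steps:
Function('d')(m) = Add(-3, m)
Function('v')(s, V) = 289
E = 289
Mul(E, Pow(23082, -1)) = Mul(289, Pow(23082, -1)) = Mul(289, Rational(1, 23082)) = Rational(289, 23082)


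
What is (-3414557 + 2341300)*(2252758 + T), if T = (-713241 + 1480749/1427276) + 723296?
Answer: -3466255383074212209/1427276 ≈ -2.4286e+12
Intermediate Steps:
T = 14352740929/1427276 (T = (-713241 + 1480749*(1/1427276)) + 723296 = (-713241 + 1480749/1427276) + 723296 = -1017990280767/1427276 + 723296 = 14352740929/1427276 ≈ 10056.)
(-3414557 + 2341300)*(2252758 + T) = (-3414557 + 2341300)*(2252758 + 14352740929/1427276) = -1073257*3229660168137/1427276 = -3466255383074212209/1427276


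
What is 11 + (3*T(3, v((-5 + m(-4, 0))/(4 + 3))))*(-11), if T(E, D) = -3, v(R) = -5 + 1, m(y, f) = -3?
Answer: 110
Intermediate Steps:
v(R) = -4
11 + (3*T(3, v((-5 + m(-4, 0))/(4 + 3))))*(-11) = 11 + (3*(-3))*(-11) = 11 - 9*(-11) = 11 + 99 = 110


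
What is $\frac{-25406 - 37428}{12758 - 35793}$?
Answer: $\frac{62834}{23035} \approx 2.7278$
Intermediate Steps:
$\frac{-25406 - 37428}{12758 - 35793} = - \frac{62834}{12758 - 35793} = - \frac{62834}{-23035} = \left(-62834\right) \left(- \frac{1}{23035}\right) = \frac{62834}{23035}$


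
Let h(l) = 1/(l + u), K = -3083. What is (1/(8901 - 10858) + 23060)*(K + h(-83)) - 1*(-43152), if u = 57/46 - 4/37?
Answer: -19374950610429871/272690337 ≈ -7.1051e+7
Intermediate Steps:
u = 1925/1702 (u = 57*(1/46) - 4*1/37 = 57/46 - 4/37 = 1925/1702 ≈ 1.1310)
h(l) = 1/(1925/1702 + l) (h(l) = 1/(l + 1925/1702) = 1/(1925/1702 + l))
(1/(8901 - 10858) + 23060)*(K + h(-83)) - 1*(-43152) = (1/(8901 - 10858) + 23060)*(-3083 + 1702/(1925 + 1702*(-83))) - 1*(-43152) = (1/(-1957) + 23060)*(-3083 + 1702/(1925 - 141266)) + 43152 = (-1/1957 + 23060)*(-3083 + 1702/(-139341)) + 43152 = 45128419*(-3083 + 1702*(-1/139341))/1957 + 43152 = 45128419*(-3083 - 1702/139341)/1957 + 43152 = (45128419/1957)*(-429590005/139341) + 43152 = -19386717743852095/272690337 + 43152 = -19374950610429871/272690337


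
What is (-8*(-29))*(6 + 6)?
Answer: 2784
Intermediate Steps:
(-8*(-29))*(6 + 6) = 232*12 = 2784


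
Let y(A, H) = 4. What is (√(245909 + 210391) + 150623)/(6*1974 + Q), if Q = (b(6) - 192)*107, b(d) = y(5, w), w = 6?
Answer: -13693/752 - 195*√3/4136 ≈ -18.290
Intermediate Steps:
b(d) = 4
Q = -20116 (Q = (4 - 192)*107 = -188*107 = -20116)
(√(245909 + 210391) + 150623)/(6*1974 + Q) = (√(245909 + 210391) + 150623)/(6*1974 - 20116) = (√456300 + 150623)/(11844 - 20116) = (390*√3 + 150623)/(-8272) = (150623 + 390*√3)*(-1/8272) = -13693/752 - 195*√3/4136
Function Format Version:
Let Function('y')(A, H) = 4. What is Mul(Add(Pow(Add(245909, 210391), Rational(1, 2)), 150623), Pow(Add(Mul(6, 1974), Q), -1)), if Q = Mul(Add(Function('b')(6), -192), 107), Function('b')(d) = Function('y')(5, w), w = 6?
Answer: Add(Rational(-13693, 752), Mul(Rational(-195, 4136), Pow(3, Rational(1, 2)))) ≈ -18.290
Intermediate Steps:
Function('b')(d) = 4
Q = -20116 (Q = Mul(Add(4, -192), 107) = Mul(-188, 107) = -20116)
Mul(Add(Pow(Add(245909, 210391), Rational(1, 2)), 150623), Pow(Add(Mul(6, 1974), Q), -1)) = Mul(Add(Pow(Add(245909, 210391), Rational(1, 2)), 150623), Pow(Add(Mul(6, 1974), -20116), -1)) = Mul(Add(Pow(456300, Rational(1, 2)), 150623), Pow(Add(11844, -20116), -1)) = Mul(Add(Mul(390, Pow(3, Rational(1, 2))), 150623), Pow(-8272, -1)) = Mul(Add(150623, Mul(390, Pow(3, Rational(1, 2)))), Rational(-1, 8272)) = Add(Rational(-13693, 752), Mul(Rational(-195, 4136), Pow(3, Rational(1, 2))))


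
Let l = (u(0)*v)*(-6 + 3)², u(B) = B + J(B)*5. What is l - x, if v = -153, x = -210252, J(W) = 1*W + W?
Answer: 210252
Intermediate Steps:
J(W) = 2*W (J(W) = W + W = 2*W)
u(B) = 11*B (u(B) = B + (2*B)*5 = B + 10*B = 11*B)
l = 0 (l = ((11*0)*(-153))*(-6 + 3)² = (0*(-153))*(-3)² = 0*9 = 0)
l - x = 0 - 1*(-210252) = 0 + 210252 = 210252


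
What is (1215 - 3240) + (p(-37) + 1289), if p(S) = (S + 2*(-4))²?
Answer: 1289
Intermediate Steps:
p(S) = (-8 + S)² (p(S) = (S - 8)² = (-8 + S)²)
(1215 - 3240) + (p(-37) + 1289) = (1215 - 3240) + ((-8 - 37)² + 1289) = -2025 + ((-45)² + 1289) = -2025 + (2025 + 1289) = -2025 + 3314 = 1289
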